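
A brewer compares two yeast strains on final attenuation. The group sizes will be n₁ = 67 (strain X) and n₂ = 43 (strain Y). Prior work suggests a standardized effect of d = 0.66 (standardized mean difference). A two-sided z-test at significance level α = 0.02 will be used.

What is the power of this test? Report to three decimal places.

Power ≈ 0.853

Noncentrality parameter: δ = d / √(1/n₁ + 1/n₂) = 0.66 / √(1/67 + 1/43) = 3.3777
Two-sided α = 0.02 → critical value z_{0.01} = 2.326.
Power = Φ(δ − 2.326) + Φ(−δ − 2.326) = Φ(1.051) + Φ(-5.704) = 0.8534 + 0.0000 = 0.8534.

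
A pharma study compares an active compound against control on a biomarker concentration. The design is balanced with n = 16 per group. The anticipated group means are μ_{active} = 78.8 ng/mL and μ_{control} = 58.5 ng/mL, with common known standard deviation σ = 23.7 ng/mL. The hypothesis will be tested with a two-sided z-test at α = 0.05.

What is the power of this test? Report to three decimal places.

Standardized effect: d = |μ_{active} − μ_{control}| / σ = |78.8 − 58.5| / 23.7 = 0.8565
Noncentrality parameter: δ = d·√(n/2) = 0.8565 × √(16/2) = 2.4227
Two-sided α = 0.05 → critical value z_{0.025} = 1.960.
Power = Φ(δ − 1.960) + Φ(−δ − 1.960) = Φ(0.463) + Φ(-4.383) = 0.6782 + 0.0000 = 0.6782.

Power ≈ 0.678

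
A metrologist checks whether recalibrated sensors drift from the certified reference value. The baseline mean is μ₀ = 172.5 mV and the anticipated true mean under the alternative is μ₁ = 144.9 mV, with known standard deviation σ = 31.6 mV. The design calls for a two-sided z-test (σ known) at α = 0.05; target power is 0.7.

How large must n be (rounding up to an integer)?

n = 9

Standardized effect: d = |μ₁ − μ₀| / σ = |144.9 − 172.5| / 31.6 = 0.8734
For power 0.7 need Φ(δ − z_{0.025}) = 0.7, so δ = z_{0.025} + z_{0.30} = 1.960 + 0.524 = 2.484.
(Ignoring the negligible lower-tail rejection probability gives the usual closed-form inversion.)
δ = d·√n ⇒ n = (δ/d)² = (2.484 / 0.8734)² = 8.09.
Rounding up, n = 9.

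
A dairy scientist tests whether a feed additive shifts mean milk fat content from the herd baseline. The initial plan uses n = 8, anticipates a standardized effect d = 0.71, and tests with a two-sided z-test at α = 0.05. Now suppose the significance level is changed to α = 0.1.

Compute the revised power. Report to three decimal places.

Power ≈ 0.642

δ = d·√n = 0.71 × √8 = 2.0082 (unchanged). New critical value: z_{0.05} = 1.645.
Revised power = Φ(δ − 1.645) + Φ(−δ − 1.645) = Φ(0.363) + Φ(-3.653) = 0.6418 + 0.0001 = 0.6420.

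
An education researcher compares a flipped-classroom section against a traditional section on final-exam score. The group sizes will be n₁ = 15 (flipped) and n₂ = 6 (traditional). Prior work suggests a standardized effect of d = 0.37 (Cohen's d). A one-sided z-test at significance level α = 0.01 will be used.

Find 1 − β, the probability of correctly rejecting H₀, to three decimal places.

Noncentrality parameter: δ = d / √(1/n₁ + 1/n₂) = 0.37 / √(1/15 + 1/6) = 0.7660
One-sided α = 0.01 → critical value z_{0.01} = 2.326.
Power = P(Z > 2.326 − δ) = Φ(-1.560) = 0.0593.

Power ≈ 0.059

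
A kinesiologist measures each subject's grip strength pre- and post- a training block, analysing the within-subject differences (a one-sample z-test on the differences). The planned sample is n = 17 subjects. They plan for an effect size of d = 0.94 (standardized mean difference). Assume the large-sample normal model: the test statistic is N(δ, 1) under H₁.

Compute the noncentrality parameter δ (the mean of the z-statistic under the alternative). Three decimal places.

The noncentrality parameter scales effect size by the design's sample-size factor: δ = d·√n = 0.94 × √17 = 3.8757

δ ≈ 3.876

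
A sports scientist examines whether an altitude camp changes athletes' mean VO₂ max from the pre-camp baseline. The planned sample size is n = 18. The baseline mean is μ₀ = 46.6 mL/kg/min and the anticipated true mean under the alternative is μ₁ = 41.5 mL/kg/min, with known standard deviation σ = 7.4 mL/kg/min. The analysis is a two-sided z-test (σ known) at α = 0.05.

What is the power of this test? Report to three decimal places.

Standardized effect: d = |μ₁ − μ₀| / σ = |41.5 − 46.6| / 7.4 = 0.6892
Noncentrality parameter: δ = d·√n = 0.6892 × √18 = 2.9240
Critical value for a two-sided test at α = 0.05: z_{α/2} = 1.960.
Power = Φ(δ − 1.960) + Φ(−δ − 1.960) = Φ(0.964) + Φ(-4.884) = 0.8325 + 0.0000 = 0.8325.

Power ≈ 0.832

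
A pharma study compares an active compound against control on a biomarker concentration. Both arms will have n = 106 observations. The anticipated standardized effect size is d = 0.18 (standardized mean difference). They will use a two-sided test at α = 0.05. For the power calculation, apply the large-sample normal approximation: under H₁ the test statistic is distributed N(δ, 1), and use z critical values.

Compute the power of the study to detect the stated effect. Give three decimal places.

Noncentrality parameter: δ = d·√(n/2) = 0.18 × √(106/2) = 1.3104
Two-sided α = 0.05 → critical value z_{0.025} = 1.960.
Power = Φ(δ − 1.960) + Φ(−δ − 1.960) = Φ(-0.650) + Φ(-3.270) = 0.2580 + 0.0005 = 0.2585.

Power ≈ 0.259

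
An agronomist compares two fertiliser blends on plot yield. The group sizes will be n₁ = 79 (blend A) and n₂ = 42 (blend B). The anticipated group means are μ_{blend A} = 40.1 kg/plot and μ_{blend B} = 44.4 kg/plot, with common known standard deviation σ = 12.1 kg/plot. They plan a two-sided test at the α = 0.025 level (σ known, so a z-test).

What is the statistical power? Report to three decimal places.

Power ≈ 0.352

Standardized effect: d = |μ_{blend A} − μ_{blend B}| / σ = |40.1 − 44.4| / 12.1 = 0.3554
Noncentrality parameter: δ = d / √(1/n₁ + 1/n₂) = 0.3554 / √(1/79 + 1/42) = 1.8609
Critical value for a two-sided test at α = 0.025: z_{α/2} = 2.241.
Power = Φ(δ − 2.241) + Φ(−δ − 2.241) = Φ(-0.380) + Φ(-4.102) = 0.3518 + 0.0000 = 0.3518.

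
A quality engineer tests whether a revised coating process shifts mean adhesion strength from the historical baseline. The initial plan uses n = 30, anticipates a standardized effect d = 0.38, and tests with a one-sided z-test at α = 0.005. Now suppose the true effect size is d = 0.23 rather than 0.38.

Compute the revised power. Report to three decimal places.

Power ≈ 0.094

With d = 0.23: δ = d·√n = 0.23 × √30 = 1.2598. Critical value z_{0.005} = 2.576.
Revised power = P(Z > 2.576 − δ) = Φ(-1.316) = 0.0941.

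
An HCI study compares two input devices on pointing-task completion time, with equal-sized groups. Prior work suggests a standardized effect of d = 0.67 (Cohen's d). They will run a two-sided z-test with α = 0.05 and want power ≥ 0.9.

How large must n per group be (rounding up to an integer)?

Set Φ(δ − 1.960) = 0.9; then δ − 1.960 = Φ⁻¹(0.9) = 1.282, giving δ = 3.242.
(Ignoring the negligible lower-tail rejection probability gives the usual closed-form inversion.)
δ = d·√(n/2) ⇒ n = 2(δ/d)² = 2 × (3.242 / 0.67)² = 46.81.
Round up to the next whole unit.

n = 47 per group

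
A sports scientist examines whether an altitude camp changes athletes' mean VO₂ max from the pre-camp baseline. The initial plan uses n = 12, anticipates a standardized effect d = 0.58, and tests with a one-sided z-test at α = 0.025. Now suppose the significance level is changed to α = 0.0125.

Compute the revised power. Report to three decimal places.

Power ≈ 0.408

δ = d·√n = 0.58 × √12 = 2.0092 (unchanged). New critical value: z_{0.0125} = 2.241.
Revised power = Φ(δ − 2.241) = Φ(-0.232) = 0.4082.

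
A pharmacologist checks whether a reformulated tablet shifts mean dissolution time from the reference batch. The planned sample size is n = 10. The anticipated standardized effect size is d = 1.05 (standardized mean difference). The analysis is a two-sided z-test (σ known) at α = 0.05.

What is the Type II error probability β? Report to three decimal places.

Noncentrality parameter: δ = d·√n = 1.05 × √10 = 3.3204
Two-sided α = 0.05 → critical value z_{0.025} = 1.960.
Power = Φ(δ − 1.960) + Φ(−δ − 1.960) = Φ(1.360) + Φ(-5.280) = 0.9132 + 0.0000 = 0.9132.
Type II error: β = 1 − power = 1 − 0.9132 = 0.0868.

β ≈ 0.087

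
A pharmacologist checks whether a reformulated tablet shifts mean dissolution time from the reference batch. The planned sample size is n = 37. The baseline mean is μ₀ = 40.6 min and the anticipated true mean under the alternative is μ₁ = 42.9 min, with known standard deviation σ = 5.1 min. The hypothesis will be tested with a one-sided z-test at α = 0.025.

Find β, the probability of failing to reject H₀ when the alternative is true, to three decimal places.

β ≈ 0.217

Standardized effect: d = |μ₁ − μ₀| / σ = |42.9 − 40.6| / 5.1 = 0.4510
Noncentrality parameter: δ = d·√n = 0.4510 × √37 = 2.7432
Critical value for a one-sided test at α = 0.025: z_α = 1.960.
Power = P(Z > 1.960 − δ) = Φ(0.783) = 0.7833.
Type II error: β = 1 − power = 1 − 0.7833 = 0.2167.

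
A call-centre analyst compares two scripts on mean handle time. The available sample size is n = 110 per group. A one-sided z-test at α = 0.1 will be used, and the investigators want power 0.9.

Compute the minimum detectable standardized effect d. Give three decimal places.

Required noncentrality: δ = z_{0.1} + z_{0.10} = 1.282 + 1.282 = 2.563.
δ = d·√(n/2) ⇒ d = δ/√(n/2) = 2.563/√(110/2) = 0.3456.

d ≈ 0.346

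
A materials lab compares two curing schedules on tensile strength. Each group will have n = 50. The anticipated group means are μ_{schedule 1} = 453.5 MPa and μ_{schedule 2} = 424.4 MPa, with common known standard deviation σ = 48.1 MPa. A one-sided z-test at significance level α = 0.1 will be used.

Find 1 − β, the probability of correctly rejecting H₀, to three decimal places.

Standardized effect: d = |μ_{schedule 1} − μ_{schedule 2}| / σ = |453.5 − 424.4| / 48.1 = 0.6050
Noncentrality parameter: δ = d·√(n/2) = 0.6050 × √(50/2) = 3.0249
One-sided α = 0.1 → critical value z_{0.1} = 1.282.
Power = Φ(δ − 1.282) = Φ(1.743) = 0.9594.

Power ≈ 0.959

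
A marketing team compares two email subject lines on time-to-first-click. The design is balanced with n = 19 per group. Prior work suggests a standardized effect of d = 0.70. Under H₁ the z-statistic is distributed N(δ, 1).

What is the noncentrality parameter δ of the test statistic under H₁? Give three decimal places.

δ = d·√(n/2) = 0.70 × √(19/2) = 2.1575

δ ≈ 2.158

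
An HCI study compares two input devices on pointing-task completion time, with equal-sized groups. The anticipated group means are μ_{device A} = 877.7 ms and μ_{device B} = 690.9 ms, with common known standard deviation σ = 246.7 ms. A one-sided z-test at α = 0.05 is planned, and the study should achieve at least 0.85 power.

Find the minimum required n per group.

n = 26 per group

Standardized effect: d = |μ_{device A} − μ_{device B}| / σ = |877.7 − 690.9| / 246.7 = 0.7572
Set Φ(δ − 1.645) = 0.85; then δ − 1.645 = Φ⁻¹(0.85) = 1.036, giving δ = 2.681.
δ = d·√(n/2) ⇒ n = 2(δ/d)² = 2 × (2.681 / 0.7572)² = 25.08.
Round up to the next whole unit.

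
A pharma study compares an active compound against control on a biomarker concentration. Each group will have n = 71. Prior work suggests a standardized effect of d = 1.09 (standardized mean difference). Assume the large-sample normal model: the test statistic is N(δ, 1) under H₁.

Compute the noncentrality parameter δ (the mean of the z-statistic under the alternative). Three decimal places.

δ ≈ 6.494

The noncentrality parameter scales effect size by the design's sample-size factor: δ = d·√(n/2) = 1.09 × √(71/2) = 6.4944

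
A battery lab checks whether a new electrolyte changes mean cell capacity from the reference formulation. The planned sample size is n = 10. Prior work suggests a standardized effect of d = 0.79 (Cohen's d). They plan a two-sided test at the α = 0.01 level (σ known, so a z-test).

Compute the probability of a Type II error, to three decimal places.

Noncentrality parameter: λ = d·√n = 0.79 × √10 = 2.4982
Two-sided α = 0.01 → critical value z_{0.005} = 2.576.
Power = Φ(λ − 2.576) + Φ(−λ − 2.576) = Φ(-0.078) + Φ(-5.074) = 0.4691 + 0.0000 = 0.4691.
Type II error: β = 1 − power = 1 − 0.4691 = 0.5309.

β ≈ 0.531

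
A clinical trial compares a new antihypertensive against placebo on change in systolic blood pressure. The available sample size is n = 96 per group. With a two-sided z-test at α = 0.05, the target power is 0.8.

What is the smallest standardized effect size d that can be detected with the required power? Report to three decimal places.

Need Φ(δ − 1.960) = 0.8, so δ = 1.960 + 0.842 = 2.802.
(Lower-tail contribution to power is negligible for δ > 0.)
δ = d·√(n/2) ⇒ d = δ/√(n/2) = 2.802/√(96/2) = 0.4044.

d ≈ 0.404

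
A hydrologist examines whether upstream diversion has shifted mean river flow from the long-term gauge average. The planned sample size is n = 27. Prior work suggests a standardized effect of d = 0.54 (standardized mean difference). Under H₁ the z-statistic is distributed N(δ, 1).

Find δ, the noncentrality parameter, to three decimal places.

δ ≈ 2.806

δ = d·√n = 0.54 × √27 = 2.8059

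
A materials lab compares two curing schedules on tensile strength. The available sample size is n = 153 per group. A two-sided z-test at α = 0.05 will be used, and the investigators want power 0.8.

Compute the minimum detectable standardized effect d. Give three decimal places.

d ≈ 0.320

Required noncentrality: δ = z_{0.025} + z_{0.20} = 1.960 + 0.842 = 2.802.
(The second rejection-region term Φ(−δ − z_{α/2}) is negligible and dropped.)
δ = d·√(n/2) ⇒ d = δ/√(n/2) = 2.802/√(153/2) = 0.3203.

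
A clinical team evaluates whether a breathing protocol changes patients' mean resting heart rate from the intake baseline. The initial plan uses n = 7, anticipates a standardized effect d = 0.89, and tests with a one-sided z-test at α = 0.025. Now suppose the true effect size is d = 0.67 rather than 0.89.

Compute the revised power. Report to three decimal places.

Power ≈ 0.426

With d = 0.67: δ = d·√n = 0.67 × √7 = 1.7727. Critical value z_{0.025} = 1.960.
Revised power = Φ(δ − 1.960) = Φ(-0.187) = 0.4257.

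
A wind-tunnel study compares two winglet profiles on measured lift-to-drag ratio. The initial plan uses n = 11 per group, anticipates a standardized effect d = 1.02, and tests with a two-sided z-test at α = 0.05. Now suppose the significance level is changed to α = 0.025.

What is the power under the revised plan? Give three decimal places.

Power ≈ 0.560

δ = d·√(n/2) = 1.02 × √(11/2) = 2.3921 (unchanged). New critical value: z_{0.0125} = 2.241.
Revised power = Φ(δ − 2.241) + Φ(−δ − 2.241) = Φ(0.151) + Φ(-4.634) = 0.5599 + 0.0000 = 0.5599.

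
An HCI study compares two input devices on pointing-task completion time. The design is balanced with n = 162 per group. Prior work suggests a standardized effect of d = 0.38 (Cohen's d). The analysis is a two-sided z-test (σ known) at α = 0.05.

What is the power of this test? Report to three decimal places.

Power ≈ 0.928

Noncentrality parameter: δ = d·√(n/2) = 0.38 × √(162/2) = 3.4200
Two-sided α = 0.05 → critical value z_{0.025} = 1.960.
Power = Φ(δ − 1.960) + Φ(−δ − 1.960) = Φ(1.460) + Φ(-5.380) = 0.9279 + 0.0000 = 0.9279.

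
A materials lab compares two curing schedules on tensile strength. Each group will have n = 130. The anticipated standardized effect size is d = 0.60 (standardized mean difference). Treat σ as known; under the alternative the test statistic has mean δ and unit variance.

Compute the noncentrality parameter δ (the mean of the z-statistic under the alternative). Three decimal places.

δ ≈ 4.837

The noncentrality parameter scales effect size by the design's sample-size factor: δ = d·√(n/2) = 0.60 × √(130/2) = 4.8374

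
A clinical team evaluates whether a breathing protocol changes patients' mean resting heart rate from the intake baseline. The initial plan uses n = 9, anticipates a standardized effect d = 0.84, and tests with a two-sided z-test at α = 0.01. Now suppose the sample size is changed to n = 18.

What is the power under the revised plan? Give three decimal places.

Power ≈ 0.838

With n = 18: δ = d·√n = 0.84 × √18 = 3.5638. Critical value z_{0.005} = 2.576.
Revised power = Φ(δ − 2.576) + Φ(−δ − 2.576) = Φ(0.988) + Φ(-6.140) = 0.8384 + 0.0000 = 0.8384.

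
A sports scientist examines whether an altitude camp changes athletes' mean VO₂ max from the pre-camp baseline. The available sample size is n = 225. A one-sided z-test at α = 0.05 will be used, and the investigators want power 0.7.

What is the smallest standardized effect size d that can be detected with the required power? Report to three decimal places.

d ≈ 0.145

Required noncentrality: δ = z_{0.05} + z_{0.30} = 1.645 + 0.524 = 2.169.
δ = d·√n ⇒ d = δ/√n = 2.169/√225 = 0.1446.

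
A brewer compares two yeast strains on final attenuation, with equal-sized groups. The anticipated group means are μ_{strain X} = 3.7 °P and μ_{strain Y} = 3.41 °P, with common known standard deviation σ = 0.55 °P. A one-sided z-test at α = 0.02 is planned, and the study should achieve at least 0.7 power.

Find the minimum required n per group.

Standardized effect: d = |μ_{strain X} − μ_{strain Y}| / σ = |3.7 − 3.41| / 0.55 = 0.5273
For power 0.7 need Φ(δ − z_{0.02}) = 0.7, so δ = z_{0.02} + z_{0.30} = 2.054 + 0.524 = 2.578.
δ = d·√(n/2) ⇒ n = 2(δ/d)² = 2 × (2.578 / 0.5273)² = 47.82.
Rounding up, n = 48 per group.

n = 48 per group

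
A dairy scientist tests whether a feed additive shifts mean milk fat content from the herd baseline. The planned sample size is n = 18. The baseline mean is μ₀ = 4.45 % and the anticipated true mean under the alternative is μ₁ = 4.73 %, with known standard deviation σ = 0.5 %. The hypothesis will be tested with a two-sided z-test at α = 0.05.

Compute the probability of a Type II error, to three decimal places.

Standardized effect: d = |μ₁ − μ₀| / σ = |4.73 − 4.45| / 0.5 = 0.5600
Noncentrality parameter: δ = d·√n = 0.5600 × √18 = 2.3759
Two-sided α = 0.05 → critical value z_{0.025} = 1.960.
Power = Φ(δ − 1.960) + Φ(−δ − 1.960) = Φ(0.416) + Φ(-4.336) = 0.6613 + 0.0000 = 0.6613.
Type II error: β = 1 − power = 1 − 0.6613 = 0.3387.

β ≈ 0.339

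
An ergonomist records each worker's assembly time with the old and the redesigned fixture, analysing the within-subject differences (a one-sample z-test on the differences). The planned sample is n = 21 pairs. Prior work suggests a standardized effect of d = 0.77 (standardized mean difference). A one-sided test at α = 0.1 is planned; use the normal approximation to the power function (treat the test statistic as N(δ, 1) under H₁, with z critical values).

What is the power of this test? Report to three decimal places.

Power ≈ 0.988

Noncentrality parameter: λ = d·√n = 0.77 × √21 = 3.5286
One-sided α = 0.1 → critical value z_{0.1} = 1.282.
Power = P(Z > 1.282 − λ) = Φ(2.247) = 0.9877.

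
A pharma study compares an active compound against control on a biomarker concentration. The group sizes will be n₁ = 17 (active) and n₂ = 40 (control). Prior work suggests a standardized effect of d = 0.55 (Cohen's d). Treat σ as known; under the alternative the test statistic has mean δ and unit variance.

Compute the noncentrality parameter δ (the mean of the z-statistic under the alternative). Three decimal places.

δ = d / √(1/n₁ + 1/n₂) = 0.55 / √(1/17 + 1/40) = 1.8997

δ ≈ 1.900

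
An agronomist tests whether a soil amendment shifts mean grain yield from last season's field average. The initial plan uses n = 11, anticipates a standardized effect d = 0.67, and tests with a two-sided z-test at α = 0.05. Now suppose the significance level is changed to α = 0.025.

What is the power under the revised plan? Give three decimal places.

δ = d·√n = 0.67 × √11 = 2.2221 (unchanged). New critical value: z_{0.0125} = 2.241.
Revised power = Φ(δ − 2.241) + Φ(−δ − 2.241) = Φ(-0.019) + Φ(-4.464) = 0.4923 + 0.0000 = 0.4923.

Power ≈ 0.492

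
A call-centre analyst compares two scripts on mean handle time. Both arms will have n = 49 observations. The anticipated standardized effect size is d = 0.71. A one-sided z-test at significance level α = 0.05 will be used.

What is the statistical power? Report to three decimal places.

Noncentrality parameter: δ = d·√(n/2) = 0.71 × √(49/2) = 3.5143
Critical value for a one-sided test at α = 0.05: z_α = 1.645.
Power = Φ(δ − 1.645) = Φ(1.869) = 0.9692.

Power ≈ 0.969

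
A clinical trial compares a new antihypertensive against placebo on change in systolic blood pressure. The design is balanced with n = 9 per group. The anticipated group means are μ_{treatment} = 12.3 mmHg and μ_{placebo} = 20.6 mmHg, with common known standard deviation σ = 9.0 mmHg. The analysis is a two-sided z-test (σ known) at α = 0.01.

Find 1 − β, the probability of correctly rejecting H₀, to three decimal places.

Standardized effect: d = |μ_{treatment} − μ_{placebo}| / σ = |12.3 − 20.6| / 9.0 = 0.9222
Noncentrality parameter: δ = d·√(n/2) = 0.9222 × √(9/2) = 1.9563
Two-sided α = 0.01 → critical value z_{0.005} = 2.576.
Power = Φ(δ − 2.576) + Φ(−δ − 2.576) = Φ(-0.620) + Φ(-4.532) = 0.2678 + 0.0000 = 0.2678.

Power ≈ 0.268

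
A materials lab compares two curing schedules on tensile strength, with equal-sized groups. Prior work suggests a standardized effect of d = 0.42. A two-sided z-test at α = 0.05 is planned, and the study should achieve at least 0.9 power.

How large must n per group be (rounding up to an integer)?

Set Φ(δ − 1.960) = 0.9; then δ − 1.960 = Φ⁻¹(0.9) = 1.282, giving δ = 3.242.
(Ignoring the negligible lower-tail rejection probability gives the usual closed-form inversion.)
δ = d·√(n/2) ⇒ n = 2(δ/d)² = 2 × (3.242 / 0.42)² = 119.13.
Round up to the next whole unit.

n = 120 per group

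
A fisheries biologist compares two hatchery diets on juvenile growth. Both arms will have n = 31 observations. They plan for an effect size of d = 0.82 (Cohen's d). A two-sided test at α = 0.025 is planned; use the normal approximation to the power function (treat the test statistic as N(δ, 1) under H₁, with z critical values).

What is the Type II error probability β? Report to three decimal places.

β ≈ 0.162

Noncentrality parameter: δ = d·√(n/2) = 0.82 × √(31/2) = 3.2283
Critical value for a two-sided test at α = 0.025: z_{α/2} = 2.241.
Power = Φ(δ − 2.241) + Φ(−δ − 2.241) = Φ(0.987) + Φ(-5.470) = 0.8382 + 0.0000 = 0.8382.
Type II error: β = 1 − power = 1 − 0.8382 = 0.1618.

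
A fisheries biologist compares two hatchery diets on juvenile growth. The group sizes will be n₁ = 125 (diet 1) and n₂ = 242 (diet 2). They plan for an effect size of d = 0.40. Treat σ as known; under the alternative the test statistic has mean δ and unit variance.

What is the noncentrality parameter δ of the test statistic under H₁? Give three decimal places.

δ = d / √(1/n₁ + 1/n₂) = 0.40 / √(1/125 + 1/242) = 3.6315

δ ≈ 3.632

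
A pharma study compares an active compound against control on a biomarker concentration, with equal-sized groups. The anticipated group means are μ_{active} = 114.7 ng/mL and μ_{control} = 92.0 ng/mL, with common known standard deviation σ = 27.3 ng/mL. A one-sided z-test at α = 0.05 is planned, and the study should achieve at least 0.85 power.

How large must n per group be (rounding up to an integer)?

Standardized effect: d = |μ_{active} − μ_{control}| / σ = |114.7 − 92.0| / 27.3 = 0.8315
For power 0.85 need Φ(δ − z_{0.05}) = 0.85, so δ = z_{0.05} + z_{0.15} = 1.645 + 1.036 = 2.681.
δ = d·√(n/2) ⇒ n = 2(δ/d)² = 2 × (2.681 / 0.8315)² = 20.80.
Round up to the next whole unit.

n = 21 per group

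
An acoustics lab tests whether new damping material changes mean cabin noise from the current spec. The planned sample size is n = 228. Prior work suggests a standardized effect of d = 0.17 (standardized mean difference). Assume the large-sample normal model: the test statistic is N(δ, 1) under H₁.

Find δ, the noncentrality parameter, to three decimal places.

δ ≈ 2.567

The noncentrality parameter scales effect size by the design's sample-size factor: δ = d·√n = 0.17 × √228 = 2.5669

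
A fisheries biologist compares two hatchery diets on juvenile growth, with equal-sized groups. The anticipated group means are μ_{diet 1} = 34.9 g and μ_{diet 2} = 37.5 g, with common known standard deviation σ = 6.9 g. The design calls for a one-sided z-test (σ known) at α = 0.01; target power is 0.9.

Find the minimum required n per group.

Standardized effect: d = |μ_{diet 1} − μ_{diet 2}| / σ = |34.9 − 37.5| / 6.9 = 0.3768
Set Φ(δ − 2.326) = 0.9; then δ − 2.326 = Φ⁻¹(0.9) = 1.282, giving δ = 3.608.
δ = d·√(n/2) ⇒ n = 2(δ/d)² = 2 × (3.608 / 0.3768)² = 183.35.
Round up to the next whole unit.

n = 184 per group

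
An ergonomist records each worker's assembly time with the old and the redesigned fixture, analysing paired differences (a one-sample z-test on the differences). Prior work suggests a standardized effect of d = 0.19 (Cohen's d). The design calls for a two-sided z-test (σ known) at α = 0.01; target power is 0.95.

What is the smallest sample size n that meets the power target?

n = 494

Set Φ(δ − 2.576) = 0.95; then δ − 2.576 = Φ⁻¹(0.95) = 1.645, giving δ = 4.221.
(Ignoring the negligible lower-tail rejection probability gives the usual closed-form inversion.)
δ = d·√n ⇒ n = (δ/d)² = (4.221 / 0.19)² = 493.47.
Rounding up, n = 494.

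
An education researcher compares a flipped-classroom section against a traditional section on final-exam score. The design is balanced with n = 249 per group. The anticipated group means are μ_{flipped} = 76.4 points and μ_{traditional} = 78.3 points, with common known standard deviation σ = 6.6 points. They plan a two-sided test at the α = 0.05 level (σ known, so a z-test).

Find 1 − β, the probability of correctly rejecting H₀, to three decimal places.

Standardized effect: d = |μ_{flipped} − μ_{traditional}| / σ = |76.4 − 78.3| / 6.6 = 0.2879
Noncentrality parameter: δ = d·√(n/2) = 0.2879 × √(249/2) = 3.2121
Critical value for a two-sided test at α = 0.05: z_{α/2} = 1.960.
Power = Φ(δ − 1.960) + Φ(−δ − 1.960) = Φ(1.252) + Φ(-5.172) = 0.8947 + 0.0000 = 0.8947.

Power ≈ 0.895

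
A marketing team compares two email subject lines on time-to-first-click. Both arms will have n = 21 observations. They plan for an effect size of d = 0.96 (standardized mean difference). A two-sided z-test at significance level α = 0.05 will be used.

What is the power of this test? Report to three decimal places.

Power ≈ 0.875

Noncentrality parameter: δ = d·√(n/2) = 0.96 × √(21/2) = 3.1108
Critical value for a two-sided test at α = 0.05: z_{α/2} = 1.960.
Power = Φ(δ − 1.960) + Φ(−δ − 1.960) = Φ(1.151) + Φ(-5.071) = 0.8751 + 0.0000 = 0.8751.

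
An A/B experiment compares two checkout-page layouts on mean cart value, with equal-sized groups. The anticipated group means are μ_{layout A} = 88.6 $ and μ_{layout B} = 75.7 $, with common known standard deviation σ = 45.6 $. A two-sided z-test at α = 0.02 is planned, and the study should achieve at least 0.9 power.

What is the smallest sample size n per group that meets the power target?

n = 326 per group

Standardized effect: d = |μ_{layout A} − μ_{layout B}| / σ = |88.6 − 75.7| / 45.6 = 0.2829
Set Φ(δ − 2.326) = 0.9; then δ − 2.326 = Φ⁻¹(0.9) = 1.282, giving δ = 3.608.
(The Φ(−δ − z_{α/2}) term is vanishingly small for δ > 0 and is dropped in the standard sample-size formula.)
δ = d·√(n/2) ⇒ n = 2(δ/d)² = 2 × (3.608 / 0.2829)² = 325.30.
Rounding up, n = 326 per group.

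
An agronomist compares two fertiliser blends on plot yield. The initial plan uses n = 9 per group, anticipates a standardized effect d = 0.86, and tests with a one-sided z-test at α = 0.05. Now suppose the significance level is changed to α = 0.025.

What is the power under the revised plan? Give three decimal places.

Power ≈ 0.446

δ = d·√(n/2) = 0.86 × √(9/2) = 1.8243 (unchanged). New critical value: z_{0.025} = 1.960.
Revised power = P(Z > 1.960 − δ) = Φ(-0.136) = 0.4461.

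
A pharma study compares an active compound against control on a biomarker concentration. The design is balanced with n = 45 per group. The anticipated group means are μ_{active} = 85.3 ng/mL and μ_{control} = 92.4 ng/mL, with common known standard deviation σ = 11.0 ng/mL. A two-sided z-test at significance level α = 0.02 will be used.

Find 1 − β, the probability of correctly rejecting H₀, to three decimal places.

Power ≈ 0.769

Standardized effect: d = |μ_{active} − μ_{control}| / σ = |85.3 − 92.4| / 11.0 = 0.6455
Noncentrality parameter: λ = d·√(n/2) = 0.6455 × √(45/2) = 3.0617
Two-sided α = 0.02 → critical value z_{0.01} = 2.326.
Power = Φ(λ − 2.326) + Φ(−λ − 2.326) = Φ(0.735) + Φ(-5.388) = 0.7689 + 0.0000 = 0.7689.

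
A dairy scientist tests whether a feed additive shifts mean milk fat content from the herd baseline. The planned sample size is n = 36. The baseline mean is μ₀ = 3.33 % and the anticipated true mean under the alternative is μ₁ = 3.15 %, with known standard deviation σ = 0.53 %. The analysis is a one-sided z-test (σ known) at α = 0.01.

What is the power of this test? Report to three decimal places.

Power ≈ 0.386

Standardized effect: d = |μ₁ − μ₀| / σ = |3.15 − 3.33| / 0.53 = 0.3396
Noncentrality parameter: δ = d·√n = 0.3396 × √36 = 2.0377
Critical value for a one-sided test at α = 0.01: z_α = 2.326.
Power = P(Z > 2.326 − δ) = Φ(-0.289) = 0.3864.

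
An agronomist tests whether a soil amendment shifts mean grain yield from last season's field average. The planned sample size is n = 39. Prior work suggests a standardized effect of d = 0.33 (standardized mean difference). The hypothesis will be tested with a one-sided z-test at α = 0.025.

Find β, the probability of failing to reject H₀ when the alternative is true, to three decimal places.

β ≈ 0.460

Noncentrality parameter: δ = d·√n = 0.33 × √39 = 2.0608
Critical value for a one-sided test at α = 0.025: z_α = 1.960.
Power = Φ(δ − 1.960) = Φ(0.101) = 0.5402.
Type II error: β = 1 − power = 1 − 0.5402 = 0.4598.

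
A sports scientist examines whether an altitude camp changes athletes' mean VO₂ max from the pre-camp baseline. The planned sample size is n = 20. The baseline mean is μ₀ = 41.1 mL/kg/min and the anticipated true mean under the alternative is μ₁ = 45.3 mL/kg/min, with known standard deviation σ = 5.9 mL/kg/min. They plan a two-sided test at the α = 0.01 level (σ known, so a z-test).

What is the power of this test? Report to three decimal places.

Power ≈ 0.728

Standardized effect: d = |μ₁ − μ₀| / σ = |45.3 − 41.1| / 5.9 = 0.7119
Noncentrality parameter: δ = d·√n = 0.7119 × √20 = 3.1836
Two-sided α = 0.01 → critical value z_{0.005} = 2.576.
Power = Φ(δ − 2.576) + Φ(−δ − 2.576) = Φ(0.608) + Φ(-5.759) = 0.7283 + 0.0000 = 0.7283.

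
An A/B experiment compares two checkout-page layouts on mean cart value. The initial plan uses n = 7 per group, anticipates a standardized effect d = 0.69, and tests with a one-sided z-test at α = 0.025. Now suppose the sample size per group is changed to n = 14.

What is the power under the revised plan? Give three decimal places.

Power ≈ 0.447

With n = 14 per group: δ = d·√(n/2) = 0.69 × √(14/2) = 1.8256. Critical value z_{0.025} = 1.960.
Revised power = Φ(δ − 1.960) = Φ(-0.134) = 0.4465.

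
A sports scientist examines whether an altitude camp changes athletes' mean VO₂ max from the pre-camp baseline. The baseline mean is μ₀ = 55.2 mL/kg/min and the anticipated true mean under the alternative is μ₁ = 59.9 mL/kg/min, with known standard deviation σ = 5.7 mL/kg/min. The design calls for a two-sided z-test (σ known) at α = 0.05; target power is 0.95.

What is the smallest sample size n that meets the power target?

n = 20

Standardized effect: d = |μ₁ − μ₀| / σ = |59.9 − 55.2| / 5.7 = 0.8246
Set Φ(δ − 1.960) = 0.95; then δ − 1.960 = Φ⁻¹(0.95) = 1.645, giving δ = 3.605.
(The Φ(−δ − z_{α/2}) term is vanishingly small for δ > 0 and is dropped in the standard sample-size formula.)
δ = d·√n ⇒ n = (δ/d)² = (3.605 / 0.8246)² = 19.11.
Rounding up, n = 20.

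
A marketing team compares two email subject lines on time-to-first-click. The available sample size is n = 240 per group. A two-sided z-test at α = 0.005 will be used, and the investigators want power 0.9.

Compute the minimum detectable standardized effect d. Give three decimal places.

Required noncentrality: δ = z_{0.0025} + z_{0.10} = 2.807 + 1.282 = 4.089.
(Lower-tail contribution to power is negligible for δ > 0.)
δ = d·√(n/2) ⇒ d = δ/√(n/2) = 4.089/√(240/2) = 0.3732.

d ≈ 0.373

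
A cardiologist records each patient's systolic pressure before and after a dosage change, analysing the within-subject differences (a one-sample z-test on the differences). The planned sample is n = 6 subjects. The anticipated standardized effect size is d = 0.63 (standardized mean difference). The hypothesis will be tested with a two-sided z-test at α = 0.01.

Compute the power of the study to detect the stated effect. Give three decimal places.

Power ≈ 0.151

Noncentrality parameter: δ = d·√n = 0.63 × √6 = 1.5432
Critical value for a two-sided test at α = 0.01: z_{α/2} = 2.576.
Power = Φ(δ − 2.576) + Φ(−δ − 2.576) = Φ(-1.033) + Φ(-4.119) = 0.1509 + 0.0000 = 0.1509.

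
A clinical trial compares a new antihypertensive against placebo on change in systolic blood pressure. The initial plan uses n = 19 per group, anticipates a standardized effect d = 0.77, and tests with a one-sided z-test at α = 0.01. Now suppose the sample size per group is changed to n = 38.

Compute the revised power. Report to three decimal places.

With n = 38 per group: δ = d·√(n/2) = 0.77 × √(38/2) = 3.3564. Critical value z_{0.01} = 2.326.
Revised power = P(Z > 2.326 − δ) = Φ(1.030) = 0.8485.

Power ≈ 0.848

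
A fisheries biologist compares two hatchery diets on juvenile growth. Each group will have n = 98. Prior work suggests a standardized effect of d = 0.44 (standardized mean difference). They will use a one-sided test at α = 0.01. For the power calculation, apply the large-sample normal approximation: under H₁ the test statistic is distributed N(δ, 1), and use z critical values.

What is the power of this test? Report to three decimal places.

Noncentrality parameter: δ = d·√(n/2) = 0.44 × √(98/2) = 3.0800
One-sided α = 0.01 → critical value z_{0.01} = 2.326.
Power = P(Z > 2.326 − δ) = Φ(0.754) = 0.7745.

Power ≈ 0.774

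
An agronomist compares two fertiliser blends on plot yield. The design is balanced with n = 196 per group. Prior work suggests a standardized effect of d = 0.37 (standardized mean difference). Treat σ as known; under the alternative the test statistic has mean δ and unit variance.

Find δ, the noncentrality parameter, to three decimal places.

The noncentrality parameter scales effect size by the design's sample-size factor: δ = d·√(n/2) = 0.37 × √(196/2) = 3.6628

δ ≈ 3.663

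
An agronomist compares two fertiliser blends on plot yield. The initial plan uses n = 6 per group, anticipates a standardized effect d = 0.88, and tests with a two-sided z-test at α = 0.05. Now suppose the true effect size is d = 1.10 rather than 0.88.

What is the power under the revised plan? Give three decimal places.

Power ≈ 0.478

With d = 1.10: δ = d·√(n/2) = 1.10 × √(6/2) = 1.9053. Critical value z_{0.025} = 1.960.
Revised power = Φ(δ − 1.960) + Φ(−δ − 1.960) = Φ(-0.055) + Φ(-3.865) = 0.4782 + 0.0001 = 0.4782.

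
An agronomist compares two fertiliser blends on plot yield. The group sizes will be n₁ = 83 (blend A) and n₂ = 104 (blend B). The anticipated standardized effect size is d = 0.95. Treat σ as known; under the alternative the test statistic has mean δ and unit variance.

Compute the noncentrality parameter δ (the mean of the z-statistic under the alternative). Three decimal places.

The noncentrality parameter scales effect size by the design's sample-size factor: δ = d / √(1/n₁ + 1/n₂) = 0.95 / √(1/83 + 1/104) = 6.4544

δ ≈ 6.454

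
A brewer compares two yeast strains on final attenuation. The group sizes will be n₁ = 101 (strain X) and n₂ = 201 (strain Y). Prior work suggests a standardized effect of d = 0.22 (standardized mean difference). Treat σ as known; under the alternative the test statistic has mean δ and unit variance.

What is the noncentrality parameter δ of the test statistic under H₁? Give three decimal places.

δ ≈ 1.804

δ = d / √(1/n₁ + 1/n₂) = 0.22 / √(1/101 + 1/201) = 1.8038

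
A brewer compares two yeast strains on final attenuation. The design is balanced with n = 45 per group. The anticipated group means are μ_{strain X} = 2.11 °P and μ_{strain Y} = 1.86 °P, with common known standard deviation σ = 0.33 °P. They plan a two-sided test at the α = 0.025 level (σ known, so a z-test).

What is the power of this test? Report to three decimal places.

Standardized effect: d = |μ_{strain X} − μ_{strain Y}| / σ = |2.11 − 1.86| / 0.33 = 0.7576
Noncentrality parameter: δ = d·√(n/2) = 0.7576 × √(45/2) = 3.5935
Two-sided α = 0.025 → critical value z_{0.0125} = 2.241.
Power = Φ(δ − 2.241) + Φ(−δ − 2.241) = Φ(1.352) + Φ(-5.835) = 0.9118 + 0.0000 = 0.9118.

Power ≈ 0.912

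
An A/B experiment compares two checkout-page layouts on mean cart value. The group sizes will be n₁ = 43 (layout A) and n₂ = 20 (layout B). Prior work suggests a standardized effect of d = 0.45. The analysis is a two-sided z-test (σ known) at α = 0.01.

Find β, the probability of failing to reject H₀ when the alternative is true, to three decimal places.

β ≈ 0.819

Noncentrality parameter: δ = d / √(1/n₁ + 1/n₂) = 0.45 / √(1/43 + 1/20) = 1.6626
Two-sided α = 0.01 → critical value z_{0.005} = 2.576.
Power = Φ(δ − 2.576) + Φ(−δ − 2.576) = Φ(-0.913) + Φ(-4.238) = 0.1806 + 0.0000 = 0.1806.
Type II error: β = 1 − power = 1 − 0.1806 = 0.8194.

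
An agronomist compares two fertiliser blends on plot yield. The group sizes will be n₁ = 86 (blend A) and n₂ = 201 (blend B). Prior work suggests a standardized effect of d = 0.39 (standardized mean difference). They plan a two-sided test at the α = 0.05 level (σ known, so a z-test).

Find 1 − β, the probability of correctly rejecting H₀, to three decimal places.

Power ≈ 0.857

Noncentrality parameter: δ = d / √(1/n₁ + 1/n₂) = 0.39 / √(1/86 + 1/201) = 3.0267
Two-sided α = 0.05 → critical value z_{0.025} = 1.960.
Power = Φ(δ − 1.960) + Φ(−δ − 1.960) = Φ(1.067) + Φ(-4.987) = 0.8570 + 0.0000 = 0.8570.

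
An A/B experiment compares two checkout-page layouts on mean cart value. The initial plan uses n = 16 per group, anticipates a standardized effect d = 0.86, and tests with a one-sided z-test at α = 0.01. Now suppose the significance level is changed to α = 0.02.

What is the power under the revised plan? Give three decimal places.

Power ≈ 0.648

δ = d·√(n/2) = 0.86 × √(16/2) = 2.4324 (unchanged). New critical value: z_{0.02} = 2.054.
Revised power = P(Z > 2.054 − δ) = Φ(0.379) = 0.6475.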